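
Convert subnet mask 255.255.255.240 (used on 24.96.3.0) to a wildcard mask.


Subnet mask: 255.255.255.240
Wildcard = 255.255.255.255 - subnet mask
255 - 255 = 0
255 - 255 = 0
255 - 255 = 0
255 - 240 = 15
Wildcard: 0.0.0.15


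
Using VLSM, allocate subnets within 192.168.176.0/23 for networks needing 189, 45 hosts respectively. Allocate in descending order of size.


189 hosts -> /24 (254 usable): 192.168.176.0/24
45 hosts -> /26 (62 usable): 192.168.177.0/26
Allocation: 192.168.176.0/24 (189 hosts, 254 usable); 192.168.177.0/26 (45 hosts, 62 usable)


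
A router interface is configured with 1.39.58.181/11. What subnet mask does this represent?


/11 means 11 network bits, 21 host bits
Binary: 11111111111000000000000000000000
Mask: 255.224.0.0


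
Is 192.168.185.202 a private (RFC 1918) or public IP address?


RFC 1918 private ranges:
  10.0.0.0/8 (10.0.0.0 - 10.255.255.255)
  172.16.0.0/12 (172.16.0.0 - 172.31.255.255)
  192.168.0.0/16 (192.168.0.0 - 192.168.255.255)
Private (in 192.168.0.0/16)


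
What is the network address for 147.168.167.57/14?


IP:   10010011.10101000.10100111.00111001
Mask: 11111111.11111100.00000000.00000000
AND operation:
Net:  10010011.10101000.00000000.00000000
Network: 147.168.0.0/14


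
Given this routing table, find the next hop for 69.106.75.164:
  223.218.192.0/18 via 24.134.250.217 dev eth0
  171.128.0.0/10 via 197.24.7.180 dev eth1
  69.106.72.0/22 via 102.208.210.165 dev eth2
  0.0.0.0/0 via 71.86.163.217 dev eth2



Longest prefix match for 69.106.75.164:
  /18 223.218.192.0: no
  /10 171.128.0.0: no
  /22 69.106.72.0: MATCH
  /0 0.0.0.0: MATCH
Selected: next-hop 102.208.210.165 via eth2 (matched /22)


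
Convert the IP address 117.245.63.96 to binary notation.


117 = 01110101
245 = 11110101
63 = 00111111
96 = 01100000
Binary: 01110101.11110101.00111111.01100000


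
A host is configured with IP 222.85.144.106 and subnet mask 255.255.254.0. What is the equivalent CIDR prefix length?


Binary: 11111111.11111111.11111110.00000000
Count leading 1s
Prefix: /23


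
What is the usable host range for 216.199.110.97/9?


Network: 216.128.0.0
Broadcast: 216.255.255.255
First usable = network + 1
Last usable = broadcast - 1
Range: 216.128.0.1 to 216.255.255.254


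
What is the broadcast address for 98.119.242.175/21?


Network: 98.119.240.0/21
Host bits = 11
Set all host bits to 1:
Broadcast: 98.119.247.255


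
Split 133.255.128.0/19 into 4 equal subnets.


New prefix = 19 + 2 = 21
Each subnet has 2048 addresses
  133.255.128.0/21
  133.255.136.0/21
  133.255.144.0/21
  133.255.152.0/21
Subnets: 133.255.128.0/21, 133.255.136.0/21, 133.255.144.0/21, 133.255.152.0/21


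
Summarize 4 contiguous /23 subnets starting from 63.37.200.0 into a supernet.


Original prefix: /23
Number of subnets: 4 = 2^2
New prefix = 23 - 2 = 21
Supernet: 63.37.200.0/21


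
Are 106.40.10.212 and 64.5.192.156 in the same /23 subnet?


Mask: 255.255.254.0
106.40.10.212 AND mask = 106.40.10.0
64.5.192.156 AND mask = 64.5.192.0
No, different subnets (106.40.10.0 vs 64.5.192.0)


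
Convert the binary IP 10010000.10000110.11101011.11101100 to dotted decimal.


10010000 = 144
10000110 = 134
11101011 = 235
11101100 = 236
IP: 144.134.235.236


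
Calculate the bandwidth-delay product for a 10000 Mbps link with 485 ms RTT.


BDP = bandwidth * RTT
= 10000 Mbps * 485 ms
= 10000 * 1e6 * 485 / 1000 bits
= 4850000000 bits
= 606250000 bytes
= 592041.0156 KB
BDP = 4850000000 bits (606250000 bytes)


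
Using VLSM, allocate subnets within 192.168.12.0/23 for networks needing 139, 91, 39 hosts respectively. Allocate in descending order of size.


139 hosts -> /24 (254 usable): 192.168.12.0/24
91 hosts -> /25 (126 usable): 192.168.13.0/25
39 hosts -> /26 (62 usable): 192.168.13.128/26
Allocation: 192.168.12.0/24 (139 hosts, 254 usable); 192.168.13.0/25 (91 hosts, 126 usable); 192.168.13.128/26 (39 hosts, 62 usable)


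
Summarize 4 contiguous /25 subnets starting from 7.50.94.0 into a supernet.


Original prefix: /25
Number of subnets: 4 = 2^2
New prefix = 25 - 2 = 23
Supernet: 7.50.94.0/23


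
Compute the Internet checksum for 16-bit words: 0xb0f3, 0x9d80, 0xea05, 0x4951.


Sum all words (with carry folding):
+ 0xb0f3 = 0xb0f3
+ 0x9d80 = 0x4e74
+ 0xea05 = 0x387a
+ 0x4951 = 0x81cb
One's complement: ~0x81cb
Checksum = 0x7e34


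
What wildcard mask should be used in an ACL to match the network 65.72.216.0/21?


Subnet mask: 255.255.248.0
Wildcard = 255.255.255.255 - subnet mask
255 - 255 = 0
255 - 255 = 0
255 - 248 = 7
255 - 0 = 255
Wildcard: 0.0.7.255


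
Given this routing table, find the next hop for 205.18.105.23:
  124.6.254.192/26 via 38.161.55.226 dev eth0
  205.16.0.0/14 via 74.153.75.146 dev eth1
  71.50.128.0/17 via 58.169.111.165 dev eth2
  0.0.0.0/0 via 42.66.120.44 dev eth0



Longest prefix match for 205.18.105.23:
  /26 124.6.254.192: no
  /14 205.16.0.0: MATCH
  /17 71.50.128.0: no
  /0 0.0.0.0: MATCH
Selected: next-hop 74.153.75.146 via eth1 (matched /14)


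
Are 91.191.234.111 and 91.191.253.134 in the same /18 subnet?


Mask: 255.255.192.0
91.191.234.111 AND mask = 91.191.192.0
91.191.253.134 AND mask = 91.191.192.0
Yes, same subnet (91.191.192.0)


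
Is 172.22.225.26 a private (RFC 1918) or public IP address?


RFC 1918 private ranges:
  10.0.0.0/8 (10.0.0.0 - 10.255.255.255)
  172.16.0.0/12 (172.16.0.0 - 172.31.255.255)
  192.168.0.0/16 (192.168.0.0 - 192.168.255.255)
Private (in 172.16.0.0/12)


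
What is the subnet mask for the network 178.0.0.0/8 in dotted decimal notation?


/8 means 8 network bits, 24 host bits
Binary: 11111111000000000000000000000000
Mask: 255.0.0.0


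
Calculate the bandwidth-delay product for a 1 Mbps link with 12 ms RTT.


BDP = bandwidth * RTT
= 1 Mbps * 12 ms
= 1 * 1e6 * 12 / 1000 bits
= 12000 bits
= 1500 bytes
= 1.4648 KB
BDP = 12000 bits (1500 bytes)


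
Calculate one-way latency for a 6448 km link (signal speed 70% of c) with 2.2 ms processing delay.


Speed = 0.7 * 3e5 km/s = 210000 km/s
Propagation delay = 6448 / 210000 = 0.0307 s = 30.7048 ms
Processing delay = 2.2 ms
Total one-way latency = 32.9048 ms


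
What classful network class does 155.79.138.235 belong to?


First octet: 155
Binary: 10011011
10xxxxxx -> Class B (128-191)
Class B, default mask 255.255.0.0 (/16)


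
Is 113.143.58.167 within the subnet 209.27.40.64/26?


Subnet network: 209.27.40.64
Test IP AND mask: 113.143.58.128
No, 113.143.58.167 is not in 209.27.40.64/26


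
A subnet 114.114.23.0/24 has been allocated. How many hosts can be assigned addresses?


Host bits = 32 - 24 = 8
Total addresses = 2^8 = 256
Usable = total - 2 (network and broadcast)
Usable hosts: 254


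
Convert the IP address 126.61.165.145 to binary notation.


126 = 01111110
61 = 00111101
165 = 10100101
145 = 10010001
Binary: 01111110.00111101.10100101.10010001


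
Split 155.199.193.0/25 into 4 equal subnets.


New prefix = 25 + 2 = 27
Each subnet has 32 addresses
  155.199.193.0/27
  155.199.193.32/27
  155.199.193.64/27
  155.199.193.96/27
Subnets: 155.199.193.0/27, 155.199.193.32/27, 155.199.193.64/27, 155.199.193.96/27


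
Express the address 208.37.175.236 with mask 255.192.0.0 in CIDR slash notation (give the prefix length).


Binary: 11111111.11000000.00000000.00000000
Count leading 1s
Prefix: /10


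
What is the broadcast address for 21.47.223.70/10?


Network: 21.0.0.0/10
Host bits = 22
Set all host bits to 1:
Broadcast: 21.63.255.255


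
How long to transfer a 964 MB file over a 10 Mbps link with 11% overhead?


Effective throughput = 10 * (1 - 11/100) = 8.9 Mbps
File size in Mb = 964 * 8 = 7712 Mb
Time = 7712 / 8.9
Time = 866.5169 seconds


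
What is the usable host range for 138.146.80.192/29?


Network: 138.146.80.192
Broadcast: 138.146.80.199
First usable = network + 1
Last usable = broadcast - 1
Range: 138.146.80.193 to 138.146.80.198


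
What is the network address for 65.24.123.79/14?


IP:   01000001.00011000.01111011.01001111
Mask: 11111111.11111100.00000000.00000000
AND operation:
Net:  01000001.00011000.00000000.00000000
Network: 65.24.0.0/14


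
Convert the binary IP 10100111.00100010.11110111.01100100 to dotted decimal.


10100111 = 167
00100010 = 34
11110111 = 247
01100100 = 100
IP: 167.34.247.100


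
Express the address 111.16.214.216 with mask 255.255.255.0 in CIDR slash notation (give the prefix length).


Binary: 11111111.11111111.11111111.00000000
Count leading 1s
Prefix: /24


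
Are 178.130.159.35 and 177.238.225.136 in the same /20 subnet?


Mask: 255.255.240.0
178.130.159.35 AND mask = 178.130.144.0
177.238.225.136 AND mask = 177.238.224.0
No, different subnets (178.130.144.0 vs 177.238.224.0)


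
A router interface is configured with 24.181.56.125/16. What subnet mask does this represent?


/16 means 16 network bits, 16 host bits
Binary: 11111111111111110000000000000000
Mask: 255.255.0.0


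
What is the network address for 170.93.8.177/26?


IP:   10101010.01011101.00001000.10110001
Mask: 11111111.11111111.11111111.11000000
AND operation:
Net:  10101010.01011101.00001000.10000000
Network: 170.93.8.128/26


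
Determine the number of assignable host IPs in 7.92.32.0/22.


Host bits = 32 - 22 = 10
Total addresses = 2^10 = 1024
Usable = total - 2 (network and broadcast)
Usable hosts: 1022


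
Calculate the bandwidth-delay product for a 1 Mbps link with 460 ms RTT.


BDP = bandwidth * RTT
= 1 Mbps * 460 ms
= 1 * 1e6 * 460 / 1000 bits
= 460000 bits
= 57500 bytes
= 56.1523 KB
BDP = 460000 bits (57500 bytes)


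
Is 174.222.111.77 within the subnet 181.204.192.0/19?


Subnet network: 181.204.192.0
Test IP AND mask: 174.222.96.0
No, 174.222.111.77 is not in 181.204.192.0/19


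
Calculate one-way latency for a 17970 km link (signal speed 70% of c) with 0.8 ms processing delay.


Speed = 0.7 * 3e5 km/s = 210000 km/s
Propagation delay = 17970 / 210000 = 0.0856 s = 85.5714 ms
Processing delay = 0.8 ms
Total one-way latency = 86.3714 ms


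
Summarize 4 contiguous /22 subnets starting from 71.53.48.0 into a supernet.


Original prefix: /22
Number of subnets: 4 = 2^2
New prefix = 22 - 2 = 20
Supernet: 71.53.48.0/20


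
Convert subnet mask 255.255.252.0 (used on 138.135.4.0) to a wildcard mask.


Subnet mask: 255.255.252.0
Wildcard = 255.255.255.255 - subnet mask
255 - 255 = 0
255 - 255 = 0
255 - 252 = 3
255 - 0 = 255
Wildcard: 0.0.3.255


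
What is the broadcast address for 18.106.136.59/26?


Network: 18.106.136.0/26
Host bits = 6
Set all host bits to 1:
Broadcast: 18.106.136.63


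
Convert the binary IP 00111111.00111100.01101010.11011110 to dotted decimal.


00111111 = 63
00111100 = 60
01101010 = 106
11011110 = 222
IP: 63.60.106.222


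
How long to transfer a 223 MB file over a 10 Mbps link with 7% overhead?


Effective throughput = 10 * (1 - 7/100) = 9.3 Mbps
File size in Mb = 223 * 8 = 1784 Mb
Time = 1784 / 9.3
Time = 191.828 seconds


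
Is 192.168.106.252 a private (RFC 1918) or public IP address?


RFC 1918 private ranges:
  10.0.0.0/8 (10.0.0.0 - 10.255.255.255)
  172.16.0.0/12 (172.16.0.0 - 172.31.255.255)
  192.168.0.0/16 (192.168.0.0 - 192.168.255.255)
Private (in 192.168.0.0/16)


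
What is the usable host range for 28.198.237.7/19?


Network: 28.198.224.0
Broadcast: 28.198.255.255
First usable = network + 1
Last usable = broadcast - 1
Range: 28.198.224.1 to 28.198.255.254


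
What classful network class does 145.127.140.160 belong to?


First octet: 145
Binary: 10010001
10xxxxxx -> Class B (128-191)
Class B, default mask 255.255.0.0 (/16)


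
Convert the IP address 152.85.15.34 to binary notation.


152 = 10011000
85 = 01010101
15 = 00001111
34 = 00100010
Binary: 10011000.01010101.00001111.00100010


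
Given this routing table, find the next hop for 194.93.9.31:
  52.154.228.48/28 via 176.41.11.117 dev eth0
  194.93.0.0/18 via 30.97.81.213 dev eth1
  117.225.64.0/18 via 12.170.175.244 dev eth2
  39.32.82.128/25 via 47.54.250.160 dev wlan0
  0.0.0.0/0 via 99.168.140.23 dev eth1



Longest prefix match for 194.93.9.31:
  /28 52.154.228.48: no
  /18 194.93.0.0: MATCH
  /18 117.225.64.0: no
  /25 39.32.82.128: no
  /0 0.0.0.0: MATCH
Selected: next-hop 30.97.81.213 via eth1 (matched /18)


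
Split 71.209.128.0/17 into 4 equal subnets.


New prefix = 17 + 2 = 19
Each subnet has 8192 addresses
  71.209.128.0/19
  71.209.160.0/19
  71.209.192.0/19
  71.209.224.0/19
Subnets: 71.209.128.0/19, 71.209.160.0/19, 71.209.192.0/19, 71.209.224.0/19


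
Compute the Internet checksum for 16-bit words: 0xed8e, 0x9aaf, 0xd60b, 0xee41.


Sum all words (with carry folding):
+ 0xed8e = 0xed8e
+ 0x9aaf = 0x883e
+ 0xd60b = 0x5e4a
+ 0xee41 = 0x4c8c
One's complement: ~0x4c8c
Checksum = 0xb373


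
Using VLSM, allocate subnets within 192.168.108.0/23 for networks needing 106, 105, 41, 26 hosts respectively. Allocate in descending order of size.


106 hosts -> /25 (126 usable): 192.168.108.0/25
105 hosts -> /25 (126 usable): 192.168.108.128/25
41 hosts -> /26 (62 usable): 192.168.109.0/26
26 hosts -> /27 (30 usable): 192.168.109.64/27
Allocation: 192.168.108.0/25 (106 hosts, 126 usable); 192.168.108.128/25 (105 hosts, 126 usable); 192.168.109.0/26 (41 hosts, 62 usable); 192.168.109.64/27 (26 hosts, 30 usable)


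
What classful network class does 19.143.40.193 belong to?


First octet: 19
Binary: 00010011
0xxxxxxx -> Class A (1-126)
Class A, default mask 255.0.0.0 (/8)


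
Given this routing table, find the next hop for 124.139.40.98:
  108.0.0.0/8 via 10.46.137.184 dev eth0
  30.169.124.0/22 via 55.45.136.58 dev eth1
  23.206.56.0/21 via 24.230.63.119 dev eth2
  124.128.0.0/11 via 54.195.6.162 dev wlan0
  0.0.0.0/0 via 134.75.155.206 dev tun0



Longest prefix match for 124.139.40.98:
  /8 108.0.0.0: no
  /22 30.169.124.0: no
  /21 23.206.56.0: no
  /11 124.128.0.0: MATCH
  /0 0.0.0.0: MATCH
Selected: next-hop 54.195.6.162 via wlan0 (matched /11)


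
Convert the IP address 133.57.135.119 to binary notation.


133 = 10000101
57 = 00111001
135 = 10000111
119 = 01110111
Binary: 10000101.00111001.10000111.01110111


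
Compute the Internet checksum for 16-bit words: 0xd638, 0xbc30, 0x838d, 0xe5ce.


Sum all words (with carry folding):
+ 0xd638 = 0xd638
+ 0xbc30 = 0x9269
+ 0x838d = 0x15f7
+ 0xe5ce = 0xfbc5
One's complement: ~0xfbc5
Checksum = 0x043a


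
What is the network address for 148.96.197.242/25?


IP:   10010100.01100000.11000101.11110010
Mask: 11111111.11111111.11111111.10000000
AND operation:
Net:  10010100.01100000.11000101.10000000
Network: 148.96.197.128/25


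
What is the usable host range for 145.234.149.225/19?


Network: 145.234.128.0
Broadcast: 145.234.159.255
First usable = network + 1
Last usable = broadcast - 1
Range: 145.234.128.1 to 145.234.159.254


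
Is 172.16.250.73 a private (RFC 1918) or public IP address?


RFC 1918 private ranges:
  10.0.0.0/8 (10.0.0.0 - 10.255.255.255)
  172.16.0.0/12 (172.16.0.0 - 172.31.255.255)
  192.168.0.0/16 (192.168.0.0 - 192.168.255.255)
Private (in 172.16.0.0/12)


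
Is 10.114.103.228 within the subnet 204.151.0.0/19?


Subnet network: 204.151.0.0
Test IP AND mask: 10.114.96.0
No, 10.114.103.228 is not in 204.151.0.0/19


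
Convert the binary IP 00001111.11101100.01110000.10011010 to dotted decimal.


00001111 = 15
11101100 = 236
01110000 = 112
10011010 = 154
IP: 15.236.112.154


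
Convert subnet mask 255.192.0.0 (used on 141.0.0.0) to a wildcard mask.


Subnet mask: 255.192.0.0
Wildcard = 255.255.255.255 - subnet mask
255 - 255 = 0
255 - 192 = 63
255 - 0 = 255
255 - 0 = 255
Wildcard: 0.63.255.255


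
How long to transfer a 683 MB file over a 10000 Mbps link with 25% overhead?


Effective throughput = 10000 * (1 - 25/100) = 7500 Mbps
File size in Mb = 683 * 8 = 5464 Mb
Time = 5464 / 7500
Time = 0.7285 seconds


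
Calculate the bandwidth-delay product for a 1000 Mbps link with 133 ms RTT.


BDP = bandwidth * RTT
= 1000 Mbps * 133 ms
= 1000 * 1e6 * 133 / 1000 bits
= 133000000 bits
= 16625000 bytes
= 16235.3516 KB
BDP = 133000000 bits (16625000 bytes)


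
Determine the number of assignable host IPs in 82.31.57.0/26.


Host bits = 32 - 26 = 6
Total addresses = 2^6 = 64
Usable = total - 2 (network and broadcast)
Usable hosts: 62


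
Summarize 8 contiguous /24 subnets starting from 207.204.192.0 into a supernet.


Original prefix: /24
Number of subnets: 8 = 2^3
New prefix = 24 - 3 = 21
Supernet: 207.204.192.0/21


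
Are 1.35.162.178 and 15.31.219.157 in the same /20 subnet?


Mask: 255.255.240.0
1.35.162.178 AND mask = 1.35.160.0
15.31.219.157 AND mask = 15.31.208.0
No, different subnets (1.35.160.0 vs 15.31.208.0)


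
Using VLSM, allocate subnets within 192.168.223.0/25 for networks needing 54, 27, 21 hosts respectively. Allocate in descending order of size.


54 hosts -> /26 (62 usable): 192.168.223.0/26
27 hosts -> /27 (30 usable): 192.168.223.64/27
21 hosts -> /27 (30 usable): 192.168.223.96/27
Allocation: 192.168.223.0/26 (54 hosts, 62 usable); 192.168.223.64/27 (27 hosts, 30 usable); 192.168.223.96/27 (21 hosts, 30 usable)


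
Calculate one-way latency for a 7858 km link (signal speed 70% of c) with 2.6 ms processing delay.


Speed = 0.7 * 3e5 km/s = 210000 km/s
Propagation delay = 7858 / 210000 = 0.0374 s = 37.419 ms
Processing delay = 2.6 ms
Total one-way latency = 40.019 ms


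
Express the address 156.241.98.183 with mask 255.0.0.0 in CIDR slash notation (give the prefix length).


Binary: 11111111.00000000.00000000.00000000
Count leading 1s
Prefix: /8


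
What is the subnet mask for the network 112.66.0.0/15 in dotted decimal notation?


/15 means 15 network bits, 17 host bits
Binary: 11111111111111100000000000000000
Mask: 255.254.0.0


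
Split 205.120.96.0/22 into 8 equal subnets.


New prefix = 22 + 3 = 25
Each subnet has 128 addresses
  205.120.96.0/25
  205.120.96.128/25
  205.120.97.0/25
  205.120.97.128/25
  205.120.98.0/25
  205.120.98.128/25
  205.120.99.0/25
  205.120.99.128/25
Subnets: 205.120.96.0/25, 205.120.96.128/25, 205.120.97.0/25, 205.120.97.128/25, 205.120.98.0/25, 205.120.98.128/25, 205.120.99.0/25, 205.120.99.128/25


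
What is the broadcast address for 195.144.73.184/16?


Network: 195.144.0.0/16
Host bits = 16
Set all host bits to 1:
Broadcast: 195.144.255.255


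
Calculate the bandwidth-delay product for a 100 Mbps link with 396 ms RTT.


BDP = bandwidth * RTT
= 100 Mbps * 396 ms
= 100 * 1e6 * 396 / 1000 bits
= 39600000 bits
= 4950000 bytes
= 4833.9844 KB
BDP = 39600000 bits (4950000 bytes)


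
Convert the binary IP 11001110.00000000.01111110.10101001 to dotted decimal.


11001110 = 206
00000000 = 0
01111110 = 126
10101001 = 169
IP: 206.0.126.169


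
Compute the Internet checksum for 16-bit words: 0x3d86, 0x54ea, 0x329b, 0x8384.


Sum all words (with carry folding):
+ 0x3d86 = 0x3d86
+ 0x54ea = 0x9270
+ 0x329b = 0xc50b
+ 0x8384 = 0x4890
One's complement: ~0x4890
Checksum = 0xb76f


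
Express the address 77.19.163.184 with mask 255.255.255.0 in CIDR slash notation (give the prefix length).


Binary: 11111111.11111111.11111111.00000000
Count leading 1s
Prefix: /24


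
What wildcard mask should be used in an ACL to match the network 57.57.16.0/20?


Subnet mask: 255.255.240.0
Wildcard = 255.255.255.255 - subnet mask
255 - 255 = 0
255 - 255 = 0
255 - 240 = 15
255 - 0 = 255
Wildcard: 0.0.15.255


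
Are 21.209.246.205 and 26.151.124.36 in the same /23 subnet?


Mask: 255.255.254.0
21.209.246.205 AND mask = 21.209.246.0
26.151.124.36 AND mask = 26.151.124.0
No, different subnets (21.209.246.0 vs 26.151.124.0)


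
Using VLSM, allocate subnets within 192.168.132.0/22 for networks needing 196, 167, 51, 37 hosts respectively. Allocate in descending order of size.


196 hosts -> /24 (254 usable): 192.168.132.0/24
167 hosts -> /24 (254 usable): 192.168.133.0/24
51 hosts -> /26 (62 usable): 192.168.134.0/26
37 hosts -> /26 (62 usable): 192.168.134.64/26
Allocation: 192.168.132.0/24 (196 hosts, 254 usable); 192.168.133.0/24 (167 hosts, 254 usable); 192.168.134.0/26 (51 hosts, 62 usable); 192.168.134.64/26 (37 hosts, 62 usable)


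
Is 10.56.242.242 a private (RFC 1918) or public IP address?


RFC 1918 private ranges:
  10.0.0.0/8 (10.0.0.0 - 10.255.255.255)
  172.16.0.0/12 (172.16.0.0 - 172.31.255.255)
  192.168.0.0/16 (192.168.0.0 - 192.168.255.255)
Private (in 10.0.0.0/8)


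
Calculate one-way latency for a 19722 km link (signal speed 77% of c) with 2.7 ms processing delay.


Speed = 0.77 * 3e5 km/s = 231000 km/s
Propagation delay = 19722 / 231000 = 0.0854 s = 85.3766 ms
Processing delay = 2.7 ms
Total one-way latency = 88.0766 ms


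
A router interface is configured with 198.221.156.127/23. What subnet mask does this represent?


/23 means 23 network bits, 9 host bits
Binary: 11111111111111111111111000000000
Mask: 255.255.254.0


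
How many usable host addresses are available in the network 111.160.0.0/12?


Host bits = 32 - 12 = 20
Total addresses = 2^20 = 1048576
Usable = total - 2 (network and broadcast)
Usable hosts: 1048574


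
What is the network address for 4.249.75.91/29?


IP:   00000100.11111001.01001011.01011011
Mask: 11111111.11111111.11111111.11111000
AND operation:
Net:  00000100.11111001.01001011.01011000
Network: 4.249.75.88/29


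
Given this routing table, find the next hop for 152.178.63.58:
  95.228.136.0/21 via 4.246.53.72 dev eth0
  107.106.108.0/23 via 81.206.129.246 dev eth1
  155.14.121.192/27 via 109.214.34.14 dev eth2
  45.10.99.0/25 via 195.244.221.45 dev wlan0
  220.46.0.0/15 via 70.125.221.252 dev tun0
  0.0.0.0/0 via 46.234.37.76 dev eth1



Longest prefix match for 152.178.63.58:
  /21 95.228.136.0: no
  /23 107.106.108.0: no
  /27 155.14.121.192: no
  /25 45.10.99.0: no
  /15 220.46.0.0: no
  /0 0.0.0.0: MATCH
Selected: next-hop 46.234.37.76 via eth1 (matched /0)


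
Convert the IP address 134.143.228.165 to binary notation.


134 = 10000110
143 = 10001111
228 = 11100100
165 = 10100101
Binary: 10000110.10001111.11100100.10100101


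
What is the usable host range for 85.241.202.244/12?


Network: 85.240.0.0
Broadcast: 85.255.255.255
First usable = network + 1
Last usable = broadcast - 1
Range: 85.240.0.1 to 85.255.255.254


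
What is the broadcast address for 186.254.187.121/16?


Network: 186.254.0.0/16
Host bits = 16
Set all host bits to 1:
Broadcast: 186.254.255.255


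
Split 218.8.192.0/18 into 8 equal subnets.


New prefix = 18 + 3 = 21
Each subnet has 2048 addresses
  218.8.192.0/21
  218.8.200.0/21
  218.8.208.0/21
  218.8.216.0/21
  218.8.224.0/21
  218.8.232.0/21
  218.8.240.0/21
  218.8.248.0/21
Subnets: 218.8.192.0/21, 218.8.200.0/21, 218.8.208.0/21, 218.8.216.0/21, 218.8.224.0/21, 218.8.232.0/21, 218.8.240.0/21, 218.8.248.0/21


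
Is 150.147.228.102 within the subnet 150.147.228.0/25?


Subnet network: 150.147.228.0
Test IP AND mask: 150.147.228.0
Yes, 150.147.228.102 is in 150.147.228.0/25


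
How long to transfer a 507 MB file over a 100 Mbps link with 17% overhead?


Effective throughput = 100 * (1 - 17/100) = 83 Mbps
File size in Mb = 507 * 8 = 4056 Mb
Time = 4056 / 83
Time = 48.8675 seconds


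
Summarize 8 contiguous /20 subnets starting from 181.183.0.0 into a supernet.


Original prefix: /20
Number of subnets: 8 = 2^3
New prefix = 20 - 3 = 17
Supernet: 181.183.0.0/17


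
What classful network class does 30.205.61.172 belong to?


First octet: 30
Binary: 00011110
0xxxxxxx -> Class A (1-126)
Class A, default mask 255.0.0.0 (/8)


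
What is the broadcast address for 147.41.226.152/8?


Network: 147.0.0.0/8
Host bits = 24
Set all host bits to 1:
Broadcast: 147.255.255.255


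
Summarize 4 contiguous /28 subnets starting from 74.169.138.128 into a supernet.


Original prefix: /28
Number of subnets: 4 = 2^2
New prefix = 28 - 2 = 26
Supernet: 74.169.138.128/26


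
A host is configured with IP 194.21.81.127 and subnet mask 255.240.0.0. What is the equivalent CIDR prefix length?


Binary: 11111111.11110000.00000000.00000000
Count leading 1s
Prefix: /12


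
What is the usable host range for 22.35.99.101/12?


Network: 22.32.0.0
Broadcast: 22.47.255.255
First usable = network + 1
Last usable = broadcast - 1
Range: 22.32.0.1 to 22.47.255.254


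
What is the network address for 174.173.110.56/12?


IP:   10101110.10101101.01101110.00111000
Mask: 11111111.11110000.00000000.00000000
AND operation:
Net:  10101110.10100000.00000000.00000000
Network: 174.160.0.0/12


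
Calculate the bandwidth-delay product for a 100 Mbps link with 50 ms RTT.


BDP = bandwidth * RTT
= 100 Mbps * 50 ms
= 100 * 1e6 * 50 / 1000 bits
= 5000000 bits
= 625000 bytes
= 610.3516 KB
BDP = 5000000 bits (625000 bytes)


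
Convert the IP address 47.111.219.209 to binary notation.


47 = 00101111
111 = 01101111
219 = 11011011
209 = 11010001
Binary: 00101111.01101111.11011011.11010001


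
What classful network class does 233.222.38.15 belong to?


First octet: 233
Binary: 11101001
1110xxxx -> Class D (224-239)
Class D (multicast), default mask N/A


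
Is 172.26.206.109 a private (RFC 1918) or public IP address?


RFC 1918 private ranges:
  10.0.0.0/8 (10.0.0.0 - 10.255.255.255)
  172.16.0.0/12 (172.16.0.0 - 172.31.255.255)
  192.168.0.0/16 (192.168.0.0 - 192.168.255.255)
Private (in 172.16.0.0/12)


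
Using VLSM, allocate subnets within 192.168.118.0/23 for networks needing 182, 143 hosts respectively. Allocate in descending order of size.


182 hosts -> /24 (254 usable): 192.168.118.0/24
143 hosts -> /24 (254 usable): 192.168.119.0/24
Allocation: 192.168.118.0/24 (182 hosts, 254 usable); 192.168.119.0/24 (143 hosts, 254 usable)


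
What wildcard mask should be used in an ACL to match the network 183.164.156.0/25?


Subnet mask: 255.255.255.128
Wildcard = 255.255.255.255 - subnet mask
255 - 255 = 0
255 - 255 = 0
255 - 255 = 0
255 - 128 = 127
Wildcard: 0.0.0.127


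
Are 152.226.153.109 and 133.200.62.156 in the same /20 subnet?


Mask: 255.255.240.0
152.226.153.109 AND mask = 152.226.144.0
133.200.62.156 AND mask = 133.200.48.0
No, different subnets (152.226.144.0 vs 133.200.48.0)


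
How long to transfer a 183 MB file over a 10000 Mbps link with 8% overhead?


Effective throughput = 10000 * (1 - 8/100) = 9200 Mbps
File size in Mb = 183 * 8 = 1464 Mb
Time = 1464 / 9200
Time = 0.1591 seconds


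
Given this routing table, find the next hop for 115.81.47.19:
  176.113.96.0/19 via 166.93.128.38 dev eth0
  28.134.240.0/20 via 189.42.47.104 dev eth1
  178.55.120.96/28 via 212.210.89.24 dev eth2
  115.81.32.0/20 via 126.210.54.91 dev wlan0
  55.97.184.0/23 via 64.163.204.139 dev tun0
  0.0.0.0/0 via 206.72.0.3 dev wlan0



Longest prefix match for 115.81.47.19:
  /19 176.113.96.0: no
  /20 28.134.240.0: no
  /28 178.55.120.96: no
  /20 115.81.32.0: MATCH
  /23 55.97.184.0: no
  /0 0.0.0.0: MATCH
Selected: next-hop 126.210.54.91 via wlan0 (matched /20)


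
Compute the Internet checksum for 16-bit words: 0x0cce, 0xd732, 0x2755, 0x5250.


Sum all words (with carry folding):
+ 0x0cce = 0x0cce
+ 0xd732 = 0xe400
+ 0x2755 = 0x0b56
+ 0x5250 = 0x5da6
One's complement: ~0x5da6
Checksum = 0xa259


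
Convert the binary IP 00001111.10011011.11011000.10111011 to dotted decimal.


00001111 = 15
10011011 = 155
11011000 = 216
10111011 = 187
IP: 15.155.216.187


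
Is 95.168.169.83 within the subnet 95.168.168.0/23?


Subnet network: 95.168.168.0
Test IP AND mask: 95.168.168.0
Yes, 95.168.169.83 is in 95.168.168.0/23


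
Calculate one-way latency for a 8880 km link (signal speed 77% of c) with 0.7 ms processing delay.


Speed = 0.77 * 3e5 km/s = 231000 km/s
Propagation delay = 8880 / 231000 = 0.0384 s = 38.4416 ms
Processing delay = 0.7 ms
Total one-way latency = 39.1416 ms


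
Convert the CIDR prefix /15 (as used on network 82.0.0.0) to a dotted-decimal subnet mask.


/15 means 15 network bits, 17 host bits
Binary: 11111111111111100000000000000000
Mask: 255.254.0.0


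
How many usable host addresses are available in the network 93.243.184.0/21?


Host bits = 32 - 21 = 11
Total addresses = 2^11 = 2048
Usable = total - 2 (network and broadcast)
Usable hosts: 2046


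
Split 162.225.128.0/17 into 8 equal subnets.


New prefix = 17 + 3 = 20
Each subnet has 4096 addresses
  162.225.128.0/20
  162.225.144.0/20
  162.225.160.0/20
  162.225.176.0/20
  162.225.192.0/20
  162.225.208.0/20
  162.225.224.0/20
  162.225.240.0/20
Subnets: 162.225.128.0/20, 162.225.144.0/20, 162.225.160.0/20, 162.225.176.0/20, 162.225.192.0/20, 162.225.208.0/20, 162.225.224.0/20, 162.225.240.0/20


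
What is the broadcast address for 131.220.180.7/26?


Network: 131.220.180.0/26
Host bits = 6
Set all host bits to 1:
Broadcast: 131.220.180.63


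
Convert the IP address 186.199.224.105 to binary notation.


186 = 10111010
199 = 11000111
224 = 11100000
105 = 01101001
Binary: 10111010.11000111.11100000.01101001


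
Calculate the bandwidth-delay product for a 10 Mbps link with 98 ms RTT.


BDP = bandwidth * RTT
= 10 Mbps * 98 ms
= 10 * 1e6 * 98 / 1000 bits
= 980000 bits
= 122500 bytes
= 119.6289 KB
BDP = 980000 bits (122500 bytes)


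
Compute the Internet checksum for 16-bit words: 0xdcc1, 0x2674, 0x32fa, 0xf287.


Sum all words (with carry folding):
+ 0xdcc1 = 0xdcc1
+ 0x2674 = 0x0336
+ 0x32fa = 0x3630
+ 0xf287 = 0x28b8
One's complement: ~0x28b8
Checksum = 0xd747


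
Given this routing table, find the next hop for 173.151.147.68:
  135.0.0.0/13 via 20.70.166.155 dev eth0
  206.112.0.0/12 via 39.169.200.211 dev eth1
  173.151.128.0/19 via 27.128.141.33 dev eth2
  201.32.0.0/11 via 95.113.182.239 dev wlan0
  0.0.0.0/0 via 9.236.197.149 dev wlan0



Longest prefix match for 173.151.147.68:
  /13 135.0.0.0: no
  /12 206.112.0.0: no
  /19 173.151.128.0: MATCH
  /11 201.32.0.0: no
  /0 0.0.0.0: MATCH
Selected: next-hop 27.128.141.33 via eth2 (matched /19)


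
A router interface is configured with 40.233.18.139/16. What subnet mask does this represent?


/16 means 16 network bits, 16 host bits
Binary: 11111111111111110000000000000000
Mask: 255.255.0.0


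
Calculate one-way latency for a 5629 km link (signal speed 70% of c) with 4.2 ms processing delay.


Speed = 0.7 * 3e5 km/s = 210000 km/s
Propagation delay = 5629 / 210000 = 0.0268 s = 26.8048 ms
Processing delay = 4.2 ms
Total one-way latency = 31.0048 ms


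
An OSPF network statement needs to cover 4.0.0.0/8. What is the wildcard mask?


Subnet mask: 255.0.0.0
Wildcard = 255.255.255.255 - subnet mask
255 - 255 = 0
255 - 0 = 255
255 - 0 = 255
255 - 0 = 255
Wildcard: 0.255.255.255


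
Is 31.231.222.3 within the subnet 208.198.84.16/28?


Subnet network: 208.198.84.16
Test IP AND mask: 31.231.222.0
No, 31.231.222.3 is not in 208.198.84.16/28


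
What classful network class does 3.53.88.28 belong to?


First octet: 3
Binary: 00000011
0xxxxxxx -> Class A (1-126)
Class A, default mask 255.0.0.0 (/8)


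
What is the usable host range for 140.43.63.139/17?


Network: 140.43.0.0
Broadcast: 140.43.127.255
First usable = network + 1
Last usable = broadcast - 1
Range: 140.43.0.1 to 140.43.127.254


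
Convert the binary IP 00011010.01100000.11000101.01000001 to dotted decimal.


00011010 = 26
01100000 = 96
11000101 = 197
01000001 = 65
IP: 26.96.197.65


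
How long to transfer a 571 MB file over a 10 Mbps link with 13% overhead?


Effective throughput = 10 * (1 - 13/100) = 8.7 Mbps
File size in Mb = 571 * 8 = 4568 Mb
Time = 4568 / 8.7
Time = 525.0575 seconds


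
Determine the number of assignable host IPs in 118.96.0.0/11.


Host bits = 32 - 11 = 21
Total addresses = 2^21 = 2097152
Usable = total - 2 (network and broadcast)
Usable hosts: 2097150


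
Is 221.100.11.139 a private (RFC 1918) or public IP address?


RFC 1918 private ranges:
  10.0.0.0/8 (10.0.0.0 - 10.255.255.255)
  172.16.0.0/12 (172.16.0.0 - 172.31.255.255)
  192.168.0.0/16 (192.168.0.0 - 192.168.255.255)
Public (not in any RFC 1918 range)


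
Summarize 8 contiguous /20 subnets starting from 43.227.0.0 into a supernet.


Original prefix: /20
Number of subnets: 8 = 2^3
New prefix = 20 - 3 = 17
Supernet: 43.227.0.0/17


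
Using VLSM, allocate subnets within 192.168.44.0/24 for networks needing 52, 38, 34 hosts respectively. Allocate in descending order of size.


52 hosts -> /26 (62 usable): 192.168.44.0/26
38 hosts -> /26 (62 usable): 192.168.44.64/26
34 hosts -> /26 (62 usable): 192.168.44.128/26
Allocation: 192.168.44.0/26 (52 hosts, 62 usable); 192.168.44.64/26 (38 hosts, 62 usable); 192.168.44.128/26 (34 hosts, 62 usable)


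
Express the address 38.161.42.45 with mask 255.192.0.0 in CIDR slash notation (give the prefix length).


Binary: 11111111.11000000.00000000.00000000
Count leading 1s
Prefix: /10


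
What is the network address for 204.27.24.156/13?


IP:   11001100.00011011.00011000.10011100
Mask: 11111111.11111000.00000000.00000000
AND operation:
Net:  11001100.00011000.00000000.00000000
Network: 204.24.0.0/13


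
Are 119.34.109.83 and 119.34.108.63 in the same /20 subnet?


Mask: 255.255.240.0
119.34.109.83 AND mask = 119.34.96.0
119.34.108.63 AND mask = 119.34.96.0
Yes, same subnet (119.34.96.0)


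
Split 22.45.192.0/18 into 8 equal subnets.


New prefix = 18 + 3 = 21
Each subnet has 2048 addresses
  22.45.192.0/21
  22.45.200.0/21
  22.45.208.0/21
  22.45.216.0/21
  22.45.224.0/21
  22.45.232.0/21
  22.45.240.0/21
  22.45.248.0/21
Subnets: 22.45.192.0/21, 22.45.200.0/21, 22.45.208.0/21, 22.45.216.0/21, 22.45.224.0/21, 22.45.232.0/21, 22.45.240.0/21, 22.45.248.0/21


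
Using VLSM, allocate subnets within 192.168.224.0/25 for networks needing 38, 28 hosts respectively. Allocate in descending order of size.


38 hosts -> /26 (62 usable): 192.168.224.0/26
28 hosts -> /27 (30 usable): 192.168.224.64/27
Allocation: 192.168.224.0/26 (38 hosts, 62 usable); 192.168.224.64/27 (28 hosts, 30 usable)


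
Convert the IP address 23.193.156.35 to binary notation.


23 = 00010111
193 = 11000001
156 = 10011100
35 = 00100011
Binary: 00010111.11000001.10011100.00100011


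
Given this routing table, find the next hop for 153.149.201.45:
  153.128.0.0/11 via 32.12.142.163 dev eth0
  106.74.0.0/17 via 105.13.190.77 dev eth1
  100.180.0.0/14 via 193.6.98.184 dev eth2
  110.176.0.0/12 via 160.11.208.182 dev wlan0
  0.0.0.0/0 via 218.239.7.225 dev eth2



Longest prefix match for 153.149.201.45:
  /11 153.128.0.0: MATCH
  /17 106.74.0.0: no
  /14 100.180.0.0: no
  /12 110.176.0.0: no
  /0 0.0.0.0: MATCH
Selected: next-hop 32.12.142.163 via eth0 (matched /11)


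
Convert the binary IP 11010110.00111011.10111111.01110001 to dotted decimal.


11010110 = 214
00111011 = 59
10111111 = 191
01110001 = 113
IP: 214.59.191.113


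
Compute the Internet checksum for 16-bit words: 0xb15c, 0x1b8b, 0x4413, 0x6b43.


Sum all words (with carry folding):
+ 0xb15c = 0xb15c
+ 0x1b8b = 0xcce7
+ 0x4413 = 0x10fb
+ 0x6b43 = 0x7c3e
One's complement: ~0x7c3e
Checksum = 0x83c1


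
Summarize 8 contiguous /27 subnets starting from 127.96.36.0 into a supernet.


Original prefix: /27
Number of subnets: 8 = 2^3
New prefix = 27 - 3 = 24
Supernet: 127.96.36.0/24


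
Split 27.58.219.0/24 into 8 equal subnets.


New prefix = 24 + 3 = 27
Each subnet has 32 addresses
  27.58.219.0/27
  27.58.219.32/27
  27.58.219.64/27
  27.58.219.96/27
  27.58.219.128/27
  27.58.219.160/27
  27.58.219.192/27
  27.58.219.224/27
Subnets: 27.58.219.0/27, 27.58.219.32/27, 27.58.219.64/27, 27.58.219.96/27, 27.58.219.128/27, 27.58.219.160/27, 27.58.219.192/27, 27.58.219.224/27


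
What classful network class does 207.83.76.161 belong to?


First octet: 207
Binary: 11001111
110xxxxx -> Class C (192-223)
Class C, default mask 255.255.255.0 (/24)


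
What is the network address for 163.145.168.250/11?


IP:   10100011.10010001.10101000.11111010
Mask: 11111111.11100000.00000000.00000000
AND operation:
Net:  10100011.10000000.00000000.00000000
Network: 163.128.0.0/11


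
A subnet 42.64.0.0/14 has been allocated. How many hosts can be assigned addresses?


Host bits = 32 - 14 = 18
Total addresses = 2^18 = 262144
Usable = total - 2 (network and broadcast)
Usable hosts: 262142


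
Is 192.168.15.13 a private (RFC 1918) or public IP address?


RFC 1918 private ranges:
  10.0.0.0/8 (10.0.0.0 - 10.255.255.255)
  172.16.0.0/12 (172.16.0.0 - 172.31.255.255)
  192.168.0.0/16 (192.168.0.0 - 192.168.255.255)
Private (in 192.168.0.0/16)


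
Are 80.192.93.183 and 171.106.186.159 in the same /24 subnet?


Mask: 255.255.255.0
80.192.93.183 AND mask = 80.192.93.0
171.106.186.159 AND mask = 171.106.186.0
No, different subnets (80.192.93.0 vs 171.106.186.0)


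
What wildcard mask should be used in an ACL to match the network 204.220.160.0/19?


Subnet mask: 255.255.224.0
Wildcard = 255.255.255.255 - subnet mask
255 - 255 = 0
255 - 255 = 0
255 - 224 = 31
255 - 0 = 255
Wildcard: 0.0.31.255


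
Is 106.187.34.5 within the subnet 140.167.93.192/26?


Subnet network: 140.167.93.192
Test IP AND mask: 106.187.34.0
No, 106.187.34.5 is not in 140.167.93.192/26


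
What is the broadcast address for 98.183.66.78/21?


Network: 98.183.64.0/21
Host bits = 11
Set all host bits to 1:
Broadcast: 98.183.71.255


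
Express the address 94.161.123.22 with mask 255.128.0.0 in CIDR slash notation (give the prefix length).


Binary: 11111111.10000000.00000000.00000000
Count leading 1s
Prefix: /9


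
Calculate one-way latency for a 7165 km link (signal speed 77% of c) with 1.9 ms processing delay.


Speed = 0.77 * 3e5 km/s = 231000 km/s
Propagation delay = 7165 / 231000 = 0.031 s = 31.0173 ms
Processing delay = 1.9 ms
Total one-way latency = 32.9173 ms


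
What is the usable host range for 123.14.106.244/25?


Network: 123.14.106.128
Broadcast: 123.14.106.255
First usable = network + 1
Last usable = broadcast - 1
Range: 123.14.106.129 to 123.14.106.254


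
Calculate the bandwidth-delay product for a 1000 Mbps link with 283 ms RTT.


BDP = bandwidth * RTT
= 1000 Mbps * 283 ms
= 1000 * 1e6 * 283 / 1000 bits
= 283000000 bits
= 35375000 bytes
= 34545.8984 KB
BDP = 283000000 bits (35375000 bytes)


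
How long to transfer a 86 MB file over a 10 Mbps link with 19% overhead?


Effective throughput = 10 * (1 - 19/100) = 8.1 Mbps
File size in Mb = 86 * 8 = 688 Mb
Time = 688 / 8.1
Time = 84.9383 seconds


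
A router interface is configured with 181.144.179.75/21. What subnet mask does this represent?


/21 means 21 network bits, 11 host bits
Binary: 11111111111111111111100000000000
Mask: 255.255.248.0


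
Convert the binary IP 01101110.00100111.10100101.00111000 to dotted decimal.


01101110 = 110
00100111 = 39
10100101 = 165
00111000 = 56
IP: 110.39.165.56


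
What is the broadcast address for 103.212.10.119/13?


Network: 103.208.0.0/13
Host bits = 19
Set all host bits to 1:
Broadcast: 103.215.255.255


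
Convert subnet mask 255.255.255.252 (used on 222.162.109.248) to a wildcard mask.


Subnet mask: 255.255.255.252
Wildcard = 255.255.255.255 - subnet mask
255 - 255 = 0
255 - 255 = 0
255 - 255 = 0
255 - 252 = 3
Wildcard: 0.0.0.3


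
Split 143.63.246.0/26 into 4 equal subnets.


New prefix = 26 + 2 = 28
Each subnet has 16 addresses
  143.63.246.0/28
  143.63.246.16/28
  143.63.246.32/28
  143.63.246.48/28
Subnets: 143.63.246.0/28, 143.63.246.16/28, 143.63.246.32/28, 143.63.246.48/28


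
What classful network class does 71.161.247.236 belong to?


First octet: 71
Binary: 01000111
0xxxxxxx -> Class A (1-126)
Class A, default mask 255.0.0.0 (/8)
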